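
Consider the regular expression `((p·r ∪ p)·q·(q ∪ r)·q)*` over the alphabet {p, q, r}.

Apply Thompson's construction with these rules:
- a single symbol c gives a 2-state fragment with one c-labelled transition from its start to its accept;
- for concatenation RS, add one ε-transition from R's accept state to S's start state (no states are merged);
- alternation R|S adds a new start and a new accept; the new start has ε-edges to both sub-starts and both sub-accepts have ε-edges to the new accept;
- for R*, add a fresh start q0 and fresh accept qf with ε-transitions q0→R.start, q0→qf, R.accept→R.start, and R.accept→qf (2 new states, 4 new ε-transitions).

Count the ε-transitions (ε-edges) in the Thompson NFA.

Building bottom-up:
Each of the 7 symbol leaves contributes 0 ε-transitions.
  p·r — 1 ε-transition
  p·r ∪ p — 5 ε-transitions
  q ∪ r — 4 ε-transitions
  (p·r ∪ p)·q·(q ∪ r)·q — 12 ε-transitions
  ((p·r ∪ p)·q·(q ∪ r)·q)* — 16 ε-transitions

16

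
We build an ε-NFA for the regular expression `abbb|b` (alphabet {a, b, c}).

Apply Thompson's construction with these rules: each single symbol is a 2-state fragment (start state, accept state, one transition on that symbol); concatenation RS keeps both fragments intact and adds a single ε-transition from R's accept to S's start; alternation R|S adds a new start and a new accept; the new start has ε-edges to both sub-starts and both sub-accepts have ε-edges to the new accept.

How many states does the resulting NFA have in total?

12

Building bottom-up:
Each of the 5 symbol leaves contributes a 2-state fragment.
  abbb = 8 states
  abbb|b = 12 states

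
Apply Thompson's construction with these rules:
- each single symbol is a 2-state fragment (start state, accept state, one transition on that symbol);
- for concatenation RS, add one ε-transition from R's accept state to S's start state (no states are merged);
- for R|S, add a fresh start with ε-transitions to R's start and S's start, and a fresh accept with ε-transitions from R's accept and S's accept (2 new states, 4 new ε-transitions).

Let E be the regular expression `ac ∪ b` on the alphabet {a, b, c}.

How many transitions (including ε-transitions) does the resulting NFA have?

8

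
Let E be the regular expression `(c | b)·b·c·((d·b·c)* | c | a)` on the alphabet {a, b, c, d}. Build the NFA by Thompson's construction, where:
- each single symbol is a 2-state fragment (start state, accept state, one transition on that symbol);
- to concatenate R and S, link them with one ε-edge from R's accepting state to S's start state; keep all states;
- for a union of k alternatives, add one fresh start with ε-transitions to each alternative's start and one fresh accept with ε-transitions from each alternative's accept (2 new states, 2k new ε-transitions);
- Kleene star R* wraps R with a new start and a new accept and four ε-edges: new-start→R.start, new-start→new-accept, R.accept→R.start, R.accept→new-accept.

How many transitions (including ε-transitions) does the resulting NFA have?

By structural recursion:
Each of the 9 symbol leaves contributes 1 transition (1 symbol, 0 ε).
  c | b = 6 transitions (2 symbol, 4 ε)
  d·b·c = 5 transitions (3 symbol, 2 ε)
  (d·b·c)* = 9 transitions (3 symbol, 6 ε)
  (d·b·c)* | c | a = 17 transitions (5 symbol, 12 ε)
  (c | b)·b·c·((d·b·c)* | c | a) = 28 transitions (9 symbol, 19 ε)

28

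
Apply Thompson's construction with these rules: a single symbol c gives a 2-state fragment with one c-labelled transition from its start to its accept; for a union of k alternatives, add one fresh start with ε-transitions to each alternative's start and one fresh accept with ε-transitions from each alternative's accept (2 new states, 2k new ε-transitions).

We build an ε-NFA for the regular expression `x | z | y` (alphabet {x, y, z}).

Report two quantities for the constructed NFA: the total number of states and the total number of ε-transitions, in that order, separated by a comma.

8, 6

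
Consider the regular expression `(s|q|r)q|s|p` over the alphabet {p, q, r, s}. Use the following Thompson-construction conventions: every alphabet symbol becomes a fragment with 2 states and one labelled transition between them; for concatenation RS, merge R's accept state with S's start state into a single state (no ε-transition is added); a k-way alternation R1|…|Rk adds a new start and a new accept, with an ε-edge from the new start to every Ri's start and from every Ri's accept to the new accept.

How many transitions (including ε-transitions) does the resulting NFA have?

18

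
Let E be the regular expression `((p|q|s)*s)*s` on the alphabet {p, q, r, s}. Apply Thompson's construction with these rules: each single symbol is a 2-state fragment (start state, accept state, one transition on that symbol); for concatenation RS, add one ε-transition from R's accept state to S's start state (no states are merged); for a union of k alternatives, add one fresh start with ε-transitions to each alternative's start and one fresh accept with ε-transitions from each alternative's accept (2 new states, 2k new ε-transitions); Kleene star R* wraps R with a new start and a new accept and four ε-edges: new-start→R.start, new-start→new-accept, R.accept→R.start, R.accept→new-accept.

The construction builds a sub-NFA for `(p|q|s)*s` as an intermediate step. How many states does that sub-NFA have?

Fragment for `(p|q|s)*s`:
Each of the 4 symbol leaves contributes a 2-state fragment.
  p|q|s — 8 states
  (p|q|s)* — 10 states
  (p|q|s)*s — 12 states

12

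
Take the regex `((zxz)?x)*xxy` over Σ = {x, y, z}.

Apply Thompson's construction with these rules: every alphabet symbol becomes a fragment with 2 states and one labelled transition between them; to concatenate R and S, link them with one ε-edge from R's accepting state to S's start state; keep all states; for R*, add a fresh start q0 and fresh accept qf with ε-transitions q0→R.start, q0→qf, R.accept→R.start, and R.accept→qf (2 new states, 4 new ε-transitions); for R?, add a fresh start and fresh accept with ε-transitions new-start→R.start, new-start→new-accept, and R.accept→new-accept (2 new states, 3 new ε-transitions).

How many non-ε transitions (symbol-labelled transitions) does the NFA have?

7

Recursing over subexpressions:
Each of the 7 symbol leaves contributes exactly 1 symbol transition.
  zxz → 3 symbol transitions
  (zxz)? → 3 symbol transitions
  (zxz)?x → 4 symbol transitions
  ((zxz)?x)* → 4 symbol transitions
  ((zxz)?x)*xxy → 7 symbol transitions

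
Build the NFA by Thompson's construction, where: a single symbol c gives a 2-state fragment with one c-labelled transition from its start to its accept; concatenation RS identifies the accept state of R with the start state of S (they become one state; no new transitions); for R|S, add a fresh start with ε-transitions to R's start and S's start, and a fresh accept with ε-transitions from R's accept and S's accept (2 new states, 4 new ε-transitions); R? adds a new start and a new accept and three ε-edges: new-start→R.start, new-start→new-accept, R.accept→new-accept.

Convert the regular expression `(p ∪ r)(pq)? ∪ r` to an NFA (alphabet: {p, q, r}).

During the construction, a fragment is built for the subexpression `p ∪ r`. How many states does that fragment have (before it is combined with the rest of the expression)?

6

Fragment for `p ∪ r`:
Each of the 2 symbol leaves contributes a 2-state fragment.
  p ∪ r → 6 states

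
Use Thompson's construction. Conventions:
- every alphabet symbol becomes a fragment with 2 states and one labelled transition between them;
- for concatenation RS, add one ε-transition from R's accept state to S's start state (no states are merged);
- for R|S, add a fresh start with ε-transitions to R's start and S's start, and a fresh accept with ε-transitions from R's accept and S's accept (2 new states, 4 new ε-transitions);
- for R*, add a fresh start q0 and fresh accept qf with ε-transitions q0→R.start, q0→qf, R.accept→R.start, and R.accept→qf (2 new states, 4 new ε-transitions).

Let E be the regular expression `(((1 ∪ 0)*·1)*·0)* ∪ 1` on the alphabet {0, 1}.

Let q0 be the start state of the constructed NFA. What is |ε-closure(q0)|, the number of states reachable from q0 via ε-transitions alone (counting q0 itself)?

14

Let C(F) = |ε-closure(F.start)| within fragment F, and note whether F accepts ε. Symbol fragments have C = 1 and do not accept ε. Then:
  1 ∪ 0 : new start ε-reaches every alternative's start; none of them accept ε, so the new accept is not reached: C = 1 + 1 + 1 = 3
  (1 ∪ 0)* : new start has ε-edges to the inner start and to the new accept, so C = 2 + 3 = 5
  (1 ∪ 0)*·1 : C = 5 + 1 = 6 (closure spills across the concat boundary because the left factor accepts ε)
  ((1 ∪ 0)*·1)* : the star's fresh start ε-reaches both the body's start and the fresh accept: C = 2 + 6 = 8
  ((1 ∪ 0)*·1)*·0 : the left operand accepts ε, so the closure extends into the next operand (via the concat ε-link); C = 8 + 1 = 9
  (((1 ∪ 0)*·1)*·0)* : new start has ε-edges to the inner start and to the new accept, so C = 2 + 9 = 11
  (((1 ∪ 0)*·1)*·0)* ∪ 1 : new start ε-reaches every alternative's start; at least one alternative accepts ε, so the union's new accept is reached too: C = 1 + 11 + 1 + 1 = 14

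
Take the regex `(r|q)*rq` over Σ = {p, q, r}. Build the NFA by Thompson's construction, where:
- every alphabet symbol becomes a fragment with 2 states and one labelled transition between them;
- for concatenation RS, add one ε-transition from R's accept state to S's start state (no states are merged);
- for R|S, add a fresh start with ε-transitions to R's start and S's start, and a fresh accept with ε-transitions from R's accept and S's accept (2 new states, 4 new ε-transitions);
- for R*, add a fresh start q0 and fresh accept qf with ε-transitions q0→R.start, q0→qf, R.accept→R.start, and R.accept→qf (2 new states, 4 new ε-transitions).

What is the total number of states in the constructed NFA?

Building bottom-up:
Each of the 4 symbol leaves contributes a 2-state fragment.
  r|q — 6 states
  (r|q)* — 8 states
  (r|q)*rq — 12 states

12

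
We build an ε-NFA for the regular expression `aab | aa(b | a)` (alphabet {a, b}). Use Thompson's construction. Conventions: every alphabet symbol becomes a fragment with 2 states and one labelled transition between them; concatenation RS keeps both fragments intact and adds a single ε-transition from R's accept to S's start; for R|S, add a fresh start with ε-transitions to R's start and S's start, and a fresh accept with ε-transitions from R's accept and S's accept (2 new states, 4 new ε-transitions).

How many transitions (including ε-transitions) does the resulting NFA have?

Building bottom-up:
Each of the 7 symbol leaves contributes 1 transition (1 symbol, 0 ε).
  aab — 5 transitions (3 symbol, 2 ε)
  b | a — 6 transitions (2 symbol, 4 ε)
  aa(b | a) — 10 transitions (4 symbol, 6 ε)
  aab | aa(b | a) — 19 transitions (7 symbol, 12 ε)

19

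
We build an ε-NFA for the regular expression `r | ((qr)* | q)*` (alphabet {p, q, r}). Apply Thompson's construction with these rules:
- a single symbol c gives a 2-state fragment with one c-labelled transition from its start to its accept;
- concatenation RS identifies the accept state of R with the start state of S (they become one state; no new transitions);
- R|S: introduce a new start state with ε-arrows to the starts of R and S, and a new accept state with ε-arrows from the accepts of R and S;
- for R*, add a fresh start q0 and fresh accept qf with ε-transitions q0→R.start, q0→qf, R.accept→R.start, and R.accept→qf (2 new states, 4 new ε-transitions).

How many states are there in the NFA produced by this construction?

Per subexpression:
Each of the 4 symbol leaves contributes a 2-state fragment.
  qr — 3 states
  (qr)* — 5 states
  (qr)* | q — 9 states
  ((qr)* | q)* — 11 states
  r | ((qr)* | q)* — 15 states

15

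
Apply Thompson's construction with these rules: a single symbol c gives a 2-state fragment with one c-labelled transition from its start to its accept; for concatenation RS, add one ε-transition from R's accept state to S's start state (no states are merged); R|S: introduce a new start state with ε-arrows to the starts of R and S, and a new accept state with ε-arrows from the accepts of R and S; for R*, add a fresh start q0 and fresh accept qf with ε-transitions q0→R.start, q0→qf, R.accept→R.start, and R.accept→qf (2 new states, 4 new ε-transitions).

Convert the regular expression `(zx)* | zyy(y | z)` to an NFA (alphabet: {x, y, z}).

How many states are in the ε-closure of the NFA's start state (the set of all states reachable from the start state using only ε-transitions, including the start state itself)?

6

Let C(F) = |ε-closure(F.start)| within fragment F, and note whether F accepts ε. Symbol fragments have C = 1 and do not accept ε. Then:
  zx → same as the first factor's closure: |ε-closure| = 1
  (zx)* → the star's fresh start ε-reaches both the body's start and the fresh accept: |ε-closure| = 2 + 1 = 3
  y | z → new start ε-reaches every alternative's start; none of them accept ε, so the new accept is not reached: |ε-closure| = 1 + 1 + 1 = 3
  zyy(y | z) → same as the first factor's closure: |ε-closure| = 1
  (zx)* | zyy(y | z) → |ε-closure| = 1 (new start) + (3 + 1) + 1 (new accept, since some branch ε-reaches its own accept) = 6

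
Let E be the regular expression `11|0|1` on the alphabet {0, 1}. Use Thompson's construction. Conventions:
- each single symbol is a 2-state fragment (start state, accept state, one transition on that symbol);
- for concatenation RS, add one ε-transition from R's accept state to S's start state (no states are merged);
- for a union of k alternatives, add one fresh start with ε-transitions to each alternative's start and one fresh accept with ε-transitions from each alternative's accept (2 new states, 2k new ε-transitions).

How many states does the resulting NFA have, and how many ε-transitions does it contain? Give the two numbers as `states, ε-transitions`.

Bottom-up over the parse tree:
Each of the 4 symbol leaves contributes 2 states and 0 ε-transitions.
  11 = 4 states, 1 ε-transition
  11|0|1 = 10 states, 7 ε-transitions

10, 7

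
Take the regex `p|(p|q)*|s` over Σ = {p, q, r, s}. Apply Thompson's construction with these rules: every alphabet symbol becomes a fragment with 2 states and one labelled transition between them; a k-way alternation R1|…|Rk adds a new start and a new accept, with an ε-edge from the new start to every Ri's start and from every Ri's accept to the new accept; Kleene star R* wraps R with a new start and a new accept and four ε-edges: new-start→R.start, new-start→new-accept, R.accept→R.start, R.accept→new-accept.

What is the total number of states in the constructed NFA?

14

Building bottom-up:
Each of the 4 symbol leaves contributes a 2-state fragment.
  p|q : 6 states
  (p|q)* : 8 states
  p|(p|q)*|s : 14 states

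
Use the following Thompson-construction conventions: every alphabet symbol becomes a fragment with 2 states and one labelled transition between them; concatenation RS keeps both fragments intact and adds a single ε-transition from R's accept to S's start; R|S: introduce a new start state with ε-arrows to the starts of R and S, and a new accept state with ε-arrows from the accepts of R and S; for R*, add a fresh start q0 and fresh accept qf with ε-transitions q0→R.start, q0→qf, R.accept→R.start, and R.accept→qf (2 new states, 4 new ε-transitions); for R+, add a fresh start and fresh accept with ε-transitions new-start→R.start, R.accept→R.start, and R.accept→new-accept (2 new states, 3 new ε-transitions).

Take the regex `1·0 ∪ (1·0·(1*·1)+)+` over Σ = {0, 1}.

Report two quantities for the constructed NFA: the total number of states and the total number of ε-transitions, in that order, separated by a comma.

20, 18

Recursing over subexpressions:
Each of the 6 symbol leaves contributes 2 states and 0 ε-transitions.
  1·0 — 4 states, 1 ε-transition
  1* — 4 states, 4 ε-transitions
  1*·1 — 6 states, 5 ε-transitions
  (1*·1)+ — 8 states, 8 ε-transitions
  1·0·(1*·1)+ — 12 states, 10 ε-transitions
  (1·0·(1*·1)+)+ — 14 states, 13 ε-transitions
  1·0 ∪ (1·0·(1*·1)+)+ — 20 states, 18 ε-transitions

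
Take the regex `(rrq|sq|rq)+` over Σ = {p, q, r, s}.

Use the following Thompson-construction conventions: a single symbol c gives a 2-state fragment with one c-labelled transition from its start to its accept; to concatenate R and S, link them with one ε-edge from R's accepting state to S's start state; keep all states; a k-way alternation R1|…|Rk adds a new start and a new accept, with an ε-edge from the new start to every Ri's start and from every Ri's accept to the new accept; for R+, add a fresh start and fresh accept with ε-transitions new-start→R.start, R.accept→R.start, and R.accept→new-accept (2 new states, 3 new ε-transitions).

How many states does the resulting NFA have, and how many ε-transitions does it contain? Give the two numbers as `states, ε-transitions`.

18, 13

By structural recursion:
Each of the 7 symbol leaves contributes 2 states and 0 ε-transitions.
  rrq : 6 states, 2 ε-transitions
  sq : 4 states, 1 ε-transition
  rq : 4 states, 1 ε-transition
  rrq|sq|rq : 16 states, 10 ε-transitions
  (rrq|sq|rq)+ : 18 states, 13 ε-transitions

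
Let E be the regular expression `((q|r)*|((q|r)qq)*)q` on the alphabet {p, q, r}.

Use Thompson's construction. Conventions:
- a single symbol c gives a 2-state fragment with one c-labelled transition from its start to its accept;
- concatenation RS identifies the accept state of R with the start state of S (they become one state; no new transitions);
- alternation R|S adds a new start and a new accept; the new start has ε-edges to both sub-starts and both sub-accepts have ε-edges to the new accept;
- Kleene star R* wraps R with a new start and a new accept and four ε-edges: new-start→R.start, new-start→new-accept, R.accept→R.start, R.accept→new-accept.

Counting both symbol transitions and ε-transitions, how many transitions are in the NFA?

Per subexpression:
Each of the 7 symbol leaves contributes 1 transition (1 symbol, 0 ε).
  q|r → 6 transitions (2 symbol, 4 ε)
  (q|r)* → 10 transitions (2 symbol, 8 ε)
  q|r → 6 transitions (2 symbol, 4 ε)
  (q|r)qq → 8 transitions (4 symbol, 4 ε)
  ((q|r)qq)* → 12 transitions (4 symbol, 8 ε)
  (q|r)*|((q|r)qq)* → 26 transitions (6 symbol, 20 ε)
  ((q|r)*|((q|r)qq)*)q → 27 transitions (7 symbol, 20 ε)

27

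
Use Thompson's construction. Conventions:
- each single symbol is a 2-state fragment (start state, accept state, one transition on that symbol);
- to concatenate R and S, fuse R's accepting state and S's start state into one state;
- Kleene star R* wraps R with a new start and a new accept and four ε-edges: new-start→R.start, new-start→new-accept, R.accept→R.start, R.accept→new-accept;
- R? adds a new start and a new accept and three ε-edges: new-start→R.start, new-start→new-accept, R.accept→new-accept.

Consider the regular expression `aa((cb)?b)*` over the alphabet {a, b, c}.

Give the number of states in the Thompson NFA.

Building bottom-up:
Each of the 5 symbol leaves contributes a 2-state fragment.
  cb → 3 states
  (cb)? → 5 states
  (cb)?b → 6 states
  ((cb)?b)* → 8 states
  aa((cb)?b)* → 10 states

10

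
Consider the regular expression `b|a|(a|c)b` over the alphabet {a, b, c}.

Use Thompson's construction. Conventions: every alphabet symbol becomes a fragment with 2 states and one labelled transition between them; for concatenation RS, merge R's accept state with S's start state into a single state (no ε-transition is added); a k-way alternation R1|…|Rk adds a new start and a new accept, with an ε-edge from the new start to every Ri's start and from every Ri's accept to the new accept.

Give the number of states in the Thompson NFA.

Building bottom-up:
Each of the 5 symbol leaves contributes a 2-state fragment.
  a|c — 6 states
  (a|c)b — 7 states
  b|a|(a|c)b — 13 states

13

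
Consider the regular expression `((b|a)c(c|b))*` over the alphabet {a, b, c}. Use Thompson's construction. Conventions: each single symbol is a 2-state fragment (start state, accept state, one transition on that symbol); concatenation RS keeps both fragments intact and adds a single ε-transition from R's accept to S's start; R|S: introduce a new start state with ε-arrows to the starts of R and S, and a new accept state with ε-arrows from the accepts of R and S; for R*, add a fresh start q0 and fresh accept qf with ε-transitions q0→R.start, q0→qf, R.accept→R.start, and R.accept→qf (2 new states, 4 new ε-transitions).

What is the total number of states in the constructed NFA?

16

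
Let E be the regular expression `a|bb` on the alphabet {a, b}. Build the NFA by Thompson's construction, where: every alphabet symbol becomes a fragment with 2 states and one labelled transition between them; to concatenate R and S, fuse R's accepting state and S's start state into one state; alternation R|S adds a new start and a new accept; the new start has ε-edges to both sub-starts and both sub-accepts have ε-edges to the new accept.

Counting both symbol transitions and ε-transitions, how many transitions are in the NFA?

7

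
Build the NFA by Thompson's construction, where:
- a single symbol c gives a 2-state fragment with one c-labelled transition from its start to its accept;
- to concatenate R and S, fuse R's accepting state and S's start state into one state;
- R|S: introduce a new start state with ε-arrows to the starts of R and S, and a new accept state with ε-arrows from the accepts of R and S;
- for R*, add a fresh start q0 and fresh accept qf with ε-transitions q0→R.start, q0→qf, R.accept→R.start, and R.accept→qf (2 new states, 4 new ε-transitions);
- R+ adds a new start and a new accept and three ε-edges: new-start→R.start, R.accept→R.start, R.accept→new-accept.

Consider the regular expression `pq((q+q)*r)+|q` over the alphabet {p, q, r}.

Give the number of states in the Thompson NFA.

16

Per subexpression:
Each of the 6 symbol leaves contributes a 2-state fragment.
  q+ = 4 states
  q+q = 5 states
  (q+q)* = 7 states
  (q+q)*r = 8 states
  ((q+q)*r)+ = 10 states
  pq((q+q)*r)+ = 12 states
  pq((q+q)*r)+|q = 16 states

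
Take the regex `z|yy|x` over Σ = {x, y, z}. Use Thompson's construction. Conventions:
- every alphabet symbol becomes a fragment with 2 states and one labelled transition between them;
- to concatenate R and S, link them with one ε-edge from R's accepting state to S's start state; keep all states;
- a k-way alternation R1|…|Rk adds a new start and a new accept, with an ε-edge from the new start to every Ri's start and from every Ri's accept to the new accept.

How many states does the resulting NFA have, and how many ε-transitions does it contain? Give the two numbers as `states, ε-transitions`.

By structural recursion:
Each of the 4 symbol leaves contributes 2 states and 0 ε-transitions.
  yy — 4 states, 1 ε-transition
  z|yy|x — 10 states, 7 ε-transitions

10, 7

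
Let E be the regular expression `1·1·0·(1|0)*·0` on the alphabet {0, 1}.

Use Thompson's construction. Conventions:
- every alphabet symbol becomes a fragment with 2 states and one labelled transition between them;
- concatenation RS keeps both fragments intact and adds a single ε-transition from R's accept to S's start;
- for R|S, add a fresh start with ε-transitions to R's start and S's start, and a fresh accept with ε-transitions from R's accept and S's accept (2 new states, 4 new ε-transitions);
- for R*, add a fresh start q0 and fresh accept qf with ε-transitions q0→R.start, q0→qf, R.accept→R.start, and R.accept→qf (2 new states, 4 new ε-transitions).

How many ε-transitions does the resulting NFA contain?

By structural recursion:
Each of the 6 symbol leaves contributes 0 ε-transitions.
  1|0 → 4 ε-transitions
  (1|0)* → 8 ε-transitions
  1·1·0·(1|0)*·0 → 12 ε-transitions

12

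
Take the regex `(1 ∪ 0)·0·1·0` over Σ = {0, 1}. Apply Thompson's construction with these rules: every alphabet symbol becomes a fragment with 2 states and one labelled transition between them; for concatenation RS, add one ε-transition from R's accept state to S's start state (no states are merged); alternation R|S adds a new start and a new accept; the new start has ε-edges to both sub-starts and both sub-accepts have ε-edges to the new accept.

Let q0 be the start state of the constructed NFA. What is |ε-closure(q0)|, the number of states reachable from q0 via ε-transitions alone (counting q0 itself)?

3

Let C(F) = |ε-closure(F.start)| within fragment F, and note whether F accepts ε. Symbol fragments have C = 1 and do not accept ε. Then:
  1 ∪ 0 → C = 1 + 1 + 1 = 3 (the new accept is not ε-reachable since no branch accepts ε)
  (1 ∪ 0)·0·1·0 → same as the first factor's closure: C = 3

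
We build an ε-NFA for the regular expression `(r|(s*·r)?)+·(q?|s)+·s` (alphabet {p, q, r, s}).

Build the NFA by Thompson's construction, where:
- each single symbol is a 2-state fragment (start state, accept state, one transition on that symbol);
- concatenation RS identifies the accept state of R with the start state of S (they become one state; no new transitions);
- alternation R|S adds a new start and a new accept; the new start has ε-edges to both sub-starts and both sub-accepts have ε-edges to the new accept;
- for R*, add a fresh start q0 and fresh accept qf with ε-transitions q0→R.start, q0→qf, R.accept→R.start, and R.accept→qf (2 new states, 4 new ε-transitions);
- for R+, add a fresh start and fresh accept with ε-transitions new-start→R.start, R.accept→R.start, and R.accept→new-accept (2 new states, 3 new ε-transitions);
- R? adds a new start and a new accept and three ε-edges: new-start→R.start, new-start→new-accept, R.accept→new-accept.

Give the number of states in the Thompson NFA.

23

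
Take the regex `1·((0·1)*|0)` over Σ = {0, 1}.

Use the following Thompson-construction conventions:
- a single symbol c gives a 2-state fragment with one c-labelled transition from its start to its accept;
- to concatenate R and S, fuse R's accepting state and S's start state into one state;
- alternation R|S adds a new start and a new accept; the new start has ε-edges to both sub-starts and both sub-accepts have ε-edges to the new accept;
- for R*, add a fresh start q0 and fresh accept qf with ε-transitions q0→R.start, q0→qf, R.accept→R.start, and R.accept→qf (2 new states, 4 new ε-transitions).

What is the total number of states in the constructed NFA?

10

Building bottom-up:
Each of the 4 symbol leaves contributes a 2-state fragment.
  0·1 = 3 states
  (0·1)* = 5 states
  (0·1)*|0 = 9 states
  1·((0·1)*|0) = 10 states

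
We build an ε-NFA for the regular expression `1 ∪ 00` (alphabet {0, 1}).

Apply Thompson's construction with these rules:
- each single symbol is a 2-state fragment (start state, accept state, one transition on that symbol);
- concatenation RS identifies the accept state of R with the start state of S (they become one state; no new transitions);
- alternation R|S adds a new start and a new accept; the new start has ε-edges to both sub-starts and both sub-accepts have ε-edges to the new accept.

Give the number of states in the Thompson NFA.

7

Building bottom-up:
Each of the 3 symbol leaves contributes a 2-state fragment.
  00 → 3 states
  1 ∪ 00 → 7 states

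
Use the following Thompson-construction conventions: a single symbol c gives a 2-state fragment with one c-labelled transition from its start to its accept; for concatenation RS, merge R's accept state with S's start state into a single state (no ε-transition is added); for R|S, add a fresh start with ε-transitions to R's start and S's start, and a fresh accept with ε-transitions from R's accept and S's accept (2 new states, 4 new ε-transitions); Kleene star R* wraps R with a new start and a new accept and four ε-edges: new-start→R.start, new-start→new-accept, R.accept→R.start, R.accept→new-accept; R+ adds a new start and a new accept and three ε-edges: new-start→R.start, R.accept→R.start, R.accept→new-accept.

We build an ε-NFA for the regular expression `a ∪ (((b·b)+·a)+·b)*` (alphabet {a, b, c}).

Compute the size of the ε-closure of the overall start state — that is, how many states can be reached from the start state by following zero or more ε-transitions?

8

Let C(F) = |ε-closure(F.start)| within fragment F, and note whether F accepts ε. Symbol fragments have C = 1 and do not accept ε. Then:
  b·b → same as the first factor's closure: |ε-closure| = 1
  (b·b)+ → new start ε-reaches only the body's start; the new accept needs a symbol first: |ε-closure| = 1 + 1 = 2
  (b·b)+·a → same as the first factor's closure: |ε-closure| = 2
  ((b·b)+·a)+ → new start ε-reaches only the body's start; the new accept needs a symbol first: |ε-closure| = 1 + 2 = 3
  ((b·b)+·a)+·b → |ε-closure| equals the left operand's closure size = 3 (its accept is not ε-reachable, so the closure stops there)
  (((b·b)+·a)+·b)* → new start has ε-edges to the inner start and to the new accept, so |ε-closure| = 2 + 3 = 5
  a ∪ (((b·b)+·a)+·b)* → |ε-closure| = 1 (new start) + (1 + 5) + 1 (new accept, since some branch ε-reaches its own accept) = 8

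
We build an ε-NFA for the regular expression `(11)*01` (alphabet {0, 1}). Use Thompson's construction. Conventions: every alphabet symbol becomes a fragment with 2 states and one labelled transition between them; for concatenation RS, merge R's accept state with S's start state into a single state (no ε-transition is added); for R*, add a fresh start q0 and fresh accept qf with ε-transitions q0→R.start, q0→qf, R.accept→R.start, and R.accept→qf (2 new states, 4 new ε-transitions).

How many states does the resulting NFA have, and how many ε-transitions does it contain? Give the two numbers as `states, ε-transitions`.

7, 4

Recursing over subexpressions:
Each of the 4 symbol leaves contributes 2 states and 0 ε-transitions.
  11 : 3 states, 0 ε-transitions
  (11)* : 5 states, 4 ε-transitions
  (11)*01 : 7 states, 4 ε-transitions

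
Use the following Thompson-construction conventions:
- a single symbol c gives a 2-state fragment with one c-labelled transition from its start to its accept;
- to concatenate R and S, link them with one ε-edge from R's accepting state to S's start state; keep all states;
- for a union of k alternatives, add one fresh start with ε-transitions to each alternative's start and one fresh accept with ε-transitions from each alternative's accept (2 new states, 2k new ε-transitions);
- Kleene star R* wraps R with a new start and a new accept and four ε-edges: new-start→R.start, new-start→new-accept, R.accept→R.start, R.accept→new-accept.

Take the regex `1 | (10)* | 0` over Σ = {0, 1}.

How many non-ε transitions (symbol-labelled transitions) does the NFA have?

By structural recursion:
Each of the 4 symbol leaves contributes exactly 1 symbol transition.
  10 → 2 symbol transitions
  (10)* → 2 symbol transitions
  1 | (10)* | 0 → 4 symbol transitions

4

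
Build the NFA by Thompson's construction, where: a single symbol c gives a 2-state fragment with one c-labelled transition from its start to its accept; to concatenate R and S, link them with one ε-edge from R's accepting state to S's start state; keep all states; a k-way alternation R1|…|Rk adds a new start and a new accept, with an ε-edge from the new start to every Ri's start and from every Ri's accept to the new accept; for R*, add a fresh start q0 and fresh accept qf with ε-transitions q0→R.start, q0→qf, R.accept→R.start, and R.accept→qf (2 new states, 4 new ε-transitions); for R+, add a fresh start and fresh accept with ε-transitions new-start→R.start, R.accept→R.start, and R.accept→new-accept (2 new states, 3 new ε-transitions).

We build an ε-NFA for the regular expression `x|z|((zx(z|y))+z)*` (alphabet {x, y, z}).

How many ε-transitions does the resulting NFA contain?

20

Recursing over subexpressions:
Each of the 7 symbol leaves contributes 0 ε-transitions.
  z|y : 4 ε-transitions
  zx(z|y) : 6 ε-transitions
  (zx(z|y))+ : 9 ε-transitions
  (zx(z|y))+z : 10 ε-transitions
  ((zx(z|y))+z)* : 14 ε-transitions
  x|z|((zx(z|y))+z)* : 20 ε-transitions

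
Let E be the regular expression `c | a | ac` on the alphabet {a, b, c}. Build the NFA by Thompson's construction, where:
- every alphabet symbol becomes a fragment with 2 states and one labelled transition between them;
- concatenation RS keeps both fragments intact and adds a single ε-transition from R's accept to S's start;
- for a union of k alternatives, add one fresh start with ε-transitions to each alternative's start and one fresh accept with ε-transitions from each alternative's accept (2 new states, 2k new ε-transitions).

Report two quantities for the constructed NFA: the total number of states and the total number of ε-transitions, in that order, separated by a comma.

10, 7

Per subexpression:
Each of the 4 symbol leaves contributes 2 states and 0 ε-transitions.
  ac : 4 states, 1 ε-transition
  c | a | ac : 10 states, 7 ε-transitions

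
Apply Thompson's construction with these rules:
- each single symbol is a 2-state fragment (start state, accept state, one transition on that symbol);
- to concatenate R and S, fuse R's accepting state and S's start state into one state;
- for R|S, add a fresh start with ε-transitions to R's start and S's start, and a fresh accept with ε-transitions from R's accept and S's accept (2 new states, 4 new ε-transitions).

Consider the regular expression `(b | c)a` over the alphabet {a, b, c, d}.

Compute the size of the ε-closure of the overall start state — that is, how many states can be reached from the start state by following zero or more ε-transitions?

3

Work bottom-up. For each fragment F, track |ε-closure(F.start)| and whether F's accept lies in that closure (i.e. whether F accepts ε). A single-symbol fragment has closure size 1 and does not accept ε.
  b | c — C = 1 + 1 + 1 = 3 (the new accept is not ε-reachable since no branch accepts ε)
  (b | c)a — C equals the left operand's closure size = 3 (its accept is not ε-reachable, so the closure stops there)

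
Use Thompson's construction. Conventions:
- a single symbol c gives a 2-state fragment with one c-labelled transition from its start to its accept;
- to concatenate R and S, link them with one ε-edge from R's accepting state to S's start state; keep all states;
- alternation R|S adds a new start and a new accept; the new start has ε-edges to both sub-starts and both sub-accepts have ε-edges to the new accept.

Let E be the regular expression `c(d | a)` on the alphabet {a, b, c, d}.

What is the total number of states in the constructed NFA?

8

By structural recursion:
Each of the 3 symbol leaves contributes a 2-state fragment.
  d | a → 6 states
  c(d | a) → 8 states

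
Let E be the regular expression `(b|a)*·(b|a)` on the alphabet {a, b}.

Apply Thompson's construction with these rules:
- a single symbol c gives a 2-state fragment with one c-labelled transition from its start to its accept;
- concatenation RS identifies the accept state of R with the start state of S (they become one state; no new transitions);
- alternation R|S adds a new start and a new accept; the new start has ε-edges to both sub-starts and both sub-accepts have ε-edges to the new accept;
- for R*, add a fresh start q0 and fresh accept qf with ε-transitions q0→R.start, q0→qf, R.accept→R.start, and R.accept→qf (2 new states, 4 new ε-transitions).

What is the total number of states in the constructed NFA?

13

Bottom-up over the parse tree:
Each of the 4 symbol leaves contributes a 2-state fragment.
  b|a → 6 states
  (b|a)* → 8 states
  b|a → 6 states
  (b|a)*·(b|a) → 13 states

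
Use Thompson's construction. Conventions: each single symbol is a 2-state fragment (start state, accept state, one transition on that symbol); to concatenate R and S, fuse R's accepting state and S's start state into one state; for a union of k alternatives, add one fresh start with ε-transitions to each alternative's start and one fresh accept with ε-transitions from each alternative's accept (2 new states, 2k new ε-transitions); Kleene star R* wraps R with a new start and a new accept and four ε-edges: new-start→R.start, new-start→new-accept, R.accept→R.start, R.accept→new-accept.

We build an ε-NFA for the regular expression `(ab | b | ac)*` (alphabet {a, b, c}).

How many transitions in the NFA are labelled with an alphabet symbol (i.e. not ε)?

Building bottom-up:
Each of the 5 symbol leaves contributes exactly 1 symbol transition.
  ab — 2 symbol transitions
  ac — 2 symbol transitions
  ab | b | ac — 5 symbol transitions
  (ab | b | ac)* — 5 symbol transitions

5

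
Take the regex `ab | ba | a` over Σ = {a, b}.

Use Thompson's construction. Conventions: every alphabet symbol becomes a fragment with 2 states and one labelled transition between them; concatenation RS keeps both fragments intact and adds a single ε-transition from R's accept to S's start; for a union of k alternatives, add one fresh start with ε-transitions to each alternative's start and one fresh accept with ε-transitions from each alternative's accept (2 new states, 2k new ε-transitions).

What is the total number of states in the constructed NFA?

Bottom-up over the parse tree:
Each of the 5 symbol leaves contributes a 2-state fragment.
  ab : 4 states
  ba : 4 states
  ab | ba | a : 12 states

12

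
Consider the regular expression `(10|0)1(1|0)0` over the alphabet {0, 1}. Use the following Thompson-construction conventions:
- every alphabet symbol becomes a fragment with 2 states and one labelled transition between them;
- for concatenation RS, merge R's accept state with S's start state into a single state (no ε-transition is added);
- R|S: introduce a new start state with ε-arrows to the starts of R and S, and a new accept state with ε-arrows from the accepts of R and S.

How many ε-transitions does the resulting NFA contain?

8

Bottom-up over the parse tree:
Each of the 7 symbol leaves contributes 0 ε-transitions.
  10 → 0 ε-transitions
  10|0 → 4 ε-transitions
  1|0 → 4 ε-transitions
  (10|0)1(1|0)0 → 8 ε-transitions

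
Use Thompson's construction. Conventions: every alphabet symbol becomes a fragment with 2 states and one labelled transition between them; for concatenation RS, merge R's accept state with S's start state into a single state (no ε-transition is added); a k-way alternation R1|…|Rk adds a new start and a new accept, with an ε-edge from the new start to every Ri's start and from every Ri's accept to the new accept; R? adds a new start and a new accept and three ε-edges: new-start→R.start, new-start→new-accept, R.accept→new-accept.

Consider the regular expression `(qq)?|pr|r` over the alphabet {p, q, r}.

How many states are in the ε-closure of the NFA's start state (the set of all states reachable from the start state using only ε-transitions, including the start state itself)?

7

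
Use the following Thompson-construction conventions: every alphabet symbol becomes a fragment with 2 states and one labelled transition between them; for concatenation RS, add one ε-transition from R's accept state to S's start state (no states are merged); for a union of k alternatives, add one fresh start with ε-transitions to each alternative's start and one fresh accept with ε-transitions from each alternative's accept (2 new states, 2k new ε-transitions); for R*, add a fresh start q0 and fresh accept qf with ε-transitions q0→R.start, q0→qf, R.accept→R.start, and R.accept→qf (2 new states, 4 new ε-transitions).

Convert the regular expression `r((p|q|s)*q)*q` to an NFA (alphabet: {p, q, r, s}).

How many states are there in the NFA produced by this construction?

18

Bottom-up over the parse tree:
Each of the 6 symbol leaves contributes a 2-state fragment.
  p|q|s — 8 states
  (p|q|s)* — 10 states
  (p|q|s)*q — 12 states
  ((p|q|s)*q)* — 14 states
  r((p|q|s)*q)*q — 18 states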